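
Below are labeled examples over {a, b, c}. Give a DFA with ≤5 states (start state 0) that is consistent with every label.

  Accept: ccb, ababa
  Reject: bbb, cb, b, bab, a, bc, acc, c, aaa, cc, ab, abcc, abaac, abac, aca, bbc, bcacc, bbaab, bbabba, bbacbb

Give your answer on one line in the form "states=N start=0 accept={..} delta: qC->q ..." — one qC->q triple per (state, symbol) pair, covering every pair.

states=5 start=0 accept={4} delta: 0a->0 0b->1 0c->1 1a->1 1b->2 1c->3 2a->4 2b->0 2c->0 3a->0 3b->4 3c->0 4a->0 4b->0 4c->0

Grow the machine one transition at a time. Run the examples from 0; the earliest place one falls off (shortest prefix, ties alphabetical) gets sent to the lowest-numbered state that keeps every Accept/Reject pair distinguishable — a pair clashes when both reach the same state with identical unread suffix — and to a fresh state only if none does.
a: 0a undefined. 0a->0: ok.
b: 0b undefined. 0b->0: no, ababa/bbb meet in 0. Open state 1: 0b->1.
c: 0c undefined. 0c->0: no, ccb/cb meet in 1. 0c->1: ok.
ba: 1a undefined. 1a->0: no, ababa/a meet in 0. 1a->1: ok.
bb: 1b undefined. 1b->0: no, ababa/cb meet in 0. 1b->1: no, ababa/bbb meet in 1. Open state 2: 1b->2.
bc: 1c undefined. 1c->0: no, ccb/b meet in 1. 1c->1: no, ccb/cb meet in 2. 1c->2: no, ccb/bbb meet in 2 with "b" left. Open state 3: 1c->3.
bba: 2a undefined. 2a->0: no, ababa/a meet in 0. 2a->1: no, ababa/b meet in 1. 2a->2: no, ababa/cb meet in 2. 2a->3: no, ababa/bc meet in 3. Open state 4: 2a->4.
bbb: 2b undefined. 2b->0: ok.
bbc: 2c undefined. 2c->0: ok.
bca: 3a undefined. 3a->0: ok.
ccb: 3b undefined. 3b->0: no, ccb/bbb meet in 0. 3b->1: no, ccb/b meet in 1. 3b->2: no, ccb/cb meet in 2. 3b->3: no, ccb/bc meet in 3. 3b->4: ok.
abcc: 3c undefined. 3c->0: ok.
bbaa: 4a undefined. 4a->0: ok.
bbab: 4b undefined. 4b->0: ok.
bbac: 4c undefined. 4c->0: ok.
All examples now run through 5 states with every (state, symbol) defined. Accept strings end in {4}, Reject strings end in {0,1,2,3}; accept={4}.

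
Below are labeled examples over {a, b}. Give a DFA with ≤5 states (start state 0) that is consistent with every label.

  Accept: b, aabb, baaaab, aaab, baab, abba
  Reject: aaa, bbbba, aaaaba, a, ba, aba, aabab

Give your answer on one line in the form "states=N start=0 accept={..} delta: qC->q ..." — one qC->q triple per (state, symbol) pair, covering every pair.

states=4 start=0 accept={1,3} delta: 0a->0 0b->1 1a->2 1b->3 2a->0 2b->0 3a->1 3b->0

Fold the examples into a partial DFA from state 0: repeatedly fix the first undefined (state, symbol) met by the shortest-then-alphabetical prefix, trying targets in increasing order and rejecting any under which an Accept and a Reject string meet in one state with the same remainder; add a state when all current targets are rejected. Accepting states are where Accept strings end.
a: 0a undefined. 0a->0: ok.
b: 0b undefined. 0b->0: no, b/aaa meet in 0. Open state 1: 0b->1.
ba: 1a undefined. 1a->0: no, b/aabab meet in 1. 1a->1: no, b/aaaaba meet in 1. Open state 2: 1a->2.
bb: 1b undefined. 1b->0: no, aabb/aaa meet in 0. 1b->1: no, abba/bbbba meet in 2. 1b->2: no, aabb/aaaaba meet in 2. Open state 3: 1b->3.
baa: 2a undefined. 2a->0: ok.
bbb: 3b undefined. 3b->0: ok.
abba: 3a undefined. 3a->0: no, abba/aaa meet in 0. 3a->1: ok.
aabab: 2b undefined. 2b->0: ok.
All examples now run through 4 states with every (state, symbol) defined. Accept strings end in {1,3}, Reject strings end in {0,2}; accept={1,3}.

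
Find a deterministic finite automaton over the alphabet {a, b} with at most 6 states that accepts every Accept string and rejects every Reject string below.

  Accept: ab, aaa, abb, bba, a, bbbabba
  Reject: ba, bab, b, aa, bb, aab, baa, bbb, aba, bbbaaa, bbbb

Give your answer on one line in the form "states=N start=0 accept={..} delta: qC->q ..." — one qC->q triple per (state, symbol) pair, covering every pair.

states=5 start=0 accept={1} delta: 0a->1 0b->2 1a->0 1b->1 2a->2 2b->3 3a->1 3b->4 4a->0 4b->0

Grow the machine one transition at a time. Run the examples from 0; the earliest place one falls off (shortest prefix, ties alphabetical) gets sent to the lowest-numbered state that keeps every Accept/Reject pair distinguishable — a pair clashes when both reach the same state with identical unread suffix — and to a fresh state only if none does.
a: 0a undefined. 0a->0: no, ab/b meet in 0 with "b" left. Open state 1: 0a->1.
b: 0b undefined. 0b->0: no, ab/bab meet in 1 with "b" left. 0b->1: no, ab/bb meet in 1 with "b" left. Open state 2: 0b->2.
aa: 1a undefined. 1a->0: ok.
ab: 1b undefined. 1b->0: no, ab/aa meet in 0. 1b->1: ok.
ba: 2a undefined. 2a->0: no, ab/baa meet in 1. 2a->1: no, ab/ba meet in 1. 2a->2: ok.
bb: 2b undefined. 2b->0: no, bbbabba/ba meet in 2. 2b->1: no, ab/bab meet in 1. 2b->2: no, bba/ba meet in 2. Open state 3: 2b->3.
bba: 3a undefined. 3a->0: no, bba/aa meet in 0. 3a->1: ok.
bbb: 3b undefined. 3b->0: no, ab/bbbaaa meet in 1. 3b->1: no, ab/bbb meet in 1. 3b->2: no, bbbabba/ba meet in 2. 3b->3: no, ab/bbbaaa meet in 1. Open state 4: 3b->4.
bbba: 4a undefined. 4a->0: ok.
bbbb: 4b undefined. 4b->0: ok.
All examples now run through 5 states with every (state, symbol) defined. Accept strings end in {1}, Reject strings end in {0,2,3,4}; accept={1}.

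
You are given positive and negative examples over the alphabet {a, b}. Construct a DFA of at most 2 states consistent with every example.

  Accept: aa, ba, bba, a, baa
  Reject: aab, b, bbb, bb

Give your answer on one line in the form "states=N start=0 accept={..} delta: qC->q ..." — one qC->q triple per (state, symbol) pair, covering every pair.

states=2 start=0 accept={0} delta: 0a->0 0b->1 1a->0 1b->1

State merging on the prefix tree: take the shortest (then alphabetical) example prefix whose next move is undefined and point that move at state 0, else 1, else 2, ...; a target is out if some Accept/Reject pair would then sit in one state with the same input left (inseparable). If every existing state is out, open a new one.
a: 0a undefined. 0a->0: ok.
b: 0b undefined. 0b->0: no, aa/aab meet in 0. Open state 1: 0b->1.
ba: 1a undefined. 1a->0: ok.
bb: 1b undefined. 1b->0: no, aa/bb meet in 0. 1b->1: ok.
All examples now run through 2 states with every (state, symbol) defined. Accept strings end in {0}, Reject strings end in {1}; accept={0}.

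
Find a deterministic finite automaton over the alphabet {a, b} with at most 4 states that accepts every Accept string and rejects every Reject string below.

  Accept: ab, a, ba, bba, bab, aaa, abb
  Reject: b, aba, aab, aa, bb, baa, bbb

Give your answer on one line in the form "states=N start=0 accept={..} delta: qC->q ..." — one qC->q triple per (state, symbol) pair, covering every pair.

Grow the machine one transition at a time. Run the examples from 0; the earliest place one falls off (shortest prefix, ties alphabetical) gets sent to the lowest-numbered state that keeps every Accept/Reject pair distinguishable — a pair clashes when both reach the same state with identical unread suffix — and to a fresh state only if none does.
a: 0a undefined. 0a->0: no, ab/b meet in 0 with "b" left. Open state 1: 0a->1.
b: 0b undefined. 0b->0: ok.
aa: 1a undefined. 1a->0: ok.
ab: 1b undefined. 1b->0: no, ab/b meet in 0. 1b->1: ok.
All examples now run through 2 states with every (state, symbol) defined. Accept strings end in {1}, Reject strings end in {0}; accept={1}.

states=2 start=0 accept={1} delta: 0a->1 0b->0 1a->0 1b->1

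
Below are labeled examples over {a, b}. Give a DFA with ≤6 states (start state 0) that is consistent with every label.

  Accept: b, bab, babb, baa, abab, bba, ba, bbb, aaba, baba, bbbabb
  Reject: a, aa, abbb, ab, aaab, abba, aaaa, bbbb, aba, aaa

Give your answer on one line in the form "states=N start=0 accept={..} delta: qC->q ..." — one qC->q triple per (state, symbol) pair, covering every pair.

Fold the examples into a partial DFA from state 0: repeatedly fix the first undefined (state, symbol) met by the shortest-then-alphabetical prefix, trying targets in increasing order and rejecting any under which an Accept and a Reject string meet in one state with the same remainder; add a state when all current targets are rejected. Accepting states are where Accept strings end.
a: 0a undefined. 0a->0: no, b/ab meet in 0 with "b" left. Open state 1: 0a->1.
b: 0b undefined. 0b->0: no, b/bbbb meet in 0. 0b->1: no, b/a meet in 1. Open state 2: 0b->2.
aa: 1a undefined. 1a->0: ok.
ab: 1b undefined. 1b->0: no, abab/aa meet in 0. 1b->1: ok.
ba: 2a undefined. 2a->0: no, baa/a meet in 1. 2a->1: no, bab/a meet in 1. 2a->2: ok.
bb: 2b undefined. 2b->0: no, bab/aa meet in 0. 2b->1: no, bab/a meet in 1. 2b->2: no, b/bbbb meet in 2. Open state 3: 2b->3.
bba: 3a undefined. 3a->0: no, bba/aa meet in 0. 3a->1: no, bba/a meet in 1. 3a->2: ok.
bbb: 3b undefined. 3b->0: no, b/bbbb meet in 2. 3b->1: no, babb/a meet in 1. 3b->2: no, bab/bbbb meet in 3. 3b->3: no, bab/bbbb meet in 3. Open state 4: 3b->4.
bbba: 4a undefined. 4a->0: ok.
bbbb: 4b undefined. 4b->0: ok.
All examples now run through 5 states with every (state, symbol) defined. Accept strings end in {2,3,4}, Reject strings end in {0,1}; accept={2,3,4}.

states=5 start=0 accept={2,3,4} delta: 0a->1 0b->2 1a->0 1b->1 2a->2 2b->3 3a->2 3b->4 4a->0 4b->0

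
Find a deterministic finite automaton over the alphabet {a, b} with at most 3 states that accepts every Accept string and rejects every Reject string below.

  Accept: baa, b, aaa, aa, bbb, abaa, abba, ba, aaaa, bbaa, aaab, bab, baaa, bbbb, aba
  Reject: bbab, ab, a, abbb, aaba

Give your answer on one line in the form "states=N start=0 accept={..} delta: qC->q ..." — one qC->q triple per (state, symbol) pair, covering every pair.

State merging on the prefix tree: take the shortest (then alphabetical) example prefix whose next move is undefined and point that move at state 0, else 1, else 2, ...; a target is out if some Accept/Reject pair would then sit in one state with the same input left (inseparable). If every existing state is out, open a new one.
a: 0a undefined. 0a->0: no, b/ab meet in 0 with "b" left. Open state 1: 0a->1.
b: 0b undefined. 0b->0: no, ba/a meet in 1. 0b->1: no, b/a meet in 1. Open state 2: 0b->2.
aa: 1a undefined. 1a->0: no, aaa/a meet in 1. 1a->1: no, aaa/a meet in 1. 1a->2: ok.
ab: 1b undefined. 1b->0: no, aba/a meet in 1. 1b->1: ok.
ba: 2a undefined. 2a->0: no, baa/ab meet in 1. 2a->1: no, aaa/ab meet in 1. 2a->2: ok.
bb: 2b undefined. 2b->0: ok.
All examples now run through 3 states with every (state, symbol) defined. Accept strings end in {0,2}, Reject strings end in {1}; accept={0,2}.

states=3 start=0 accept={0,2} delta: 0a->1 0b->2 1a->2 1b->1 2a->2 2b->0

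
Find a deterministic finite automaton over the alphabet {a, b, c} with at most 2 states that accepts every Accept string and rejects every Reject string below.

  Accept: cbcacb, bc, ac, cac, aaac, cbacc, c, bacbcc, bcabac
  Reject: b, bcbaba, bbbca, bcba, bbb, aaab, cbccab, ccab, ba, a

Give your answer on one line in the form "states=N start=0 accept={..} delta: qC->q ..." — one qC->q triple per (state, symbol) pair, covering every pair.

State merging on the prefix tree: take the shortest (then alphabetical) example prefix whose next move is undefined and point that move at state 0, else 1, else 2, ...; a target is out if some Accept/Reject pair would then sit in one state with the same input left (inseparable). If every existing state is out, open a new one.
a: 0a undefined. 0a->0: ok.
b: 0b undefined. 0b->0: ok.
c: 0c undefined. 0c->0: no, cbcacb/b meet in 0. Open state 1: 0c->1.
ca: 1a undefined. 1a->0: ok.
cb: 1b undefined. 1b->0: no, cbcacb/b meet in 0. 1b->1: ok.
cc: 1c undefined. 1c->0: no, cbacc/b meet in 0. 1c->1: ok.
All examples now run through 2 states with every (state, symbol) defined. Accept strings end in {1}, Reject strings end in {0}; accept={1}.

states=2 start=0 accept={1} delta: 0a->0 0b->0 0c->1 1a->0 1b->1 1c->1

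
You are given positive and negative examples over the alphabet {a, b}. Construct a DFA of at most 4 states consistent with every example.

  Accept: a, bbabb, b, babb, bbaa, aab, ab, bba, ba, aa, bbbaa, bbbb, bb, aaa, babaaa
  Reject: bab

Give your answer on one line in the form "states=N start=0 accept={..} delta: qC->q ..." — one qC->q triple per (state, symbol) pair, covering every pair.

states=4 start=0 accept={0,1,2} delta: 0a->0 0b->1 1a->2 1b->0 2a->0 2b->3 3a->0 3b->0

Fold the examples into a partial DFA from state 0: repeatedly fix the first undefined (state, symbol) met by the shortest-then-alphabetical prefix, trying targets in increasing order and rejecting any under which an Accept and a Reject string meet in one state with the same remainder; add a state when all current targets are rejected. Accepting states are where Accept strings end.
a: 0a undefined. 0a->0: ok.
b: 0b undefined. 0b->0: no, a/bab meet in 0. Open state 1: 0b->1.
ba: 1a undefined. 1a->0: no, b/bab meet in 1. 1a->1: no, bb/bab meet in 1 with "b" left. Open state 2: 1a->2.
bb: 1b undefined. 1b->0: ok.
bab: 2b undefined. 2b->0: no, a/bab meet in 0. 2b->1: no, b/bab meet in 1. 2b->2: no, babb/bab meet in 2. Open state 3: 2b->3.
baba: 3a undefined. 3a->0: ok.
babb: 3b undefined. 3b->0: ok.
bbbaa: 2a undefined. 2a->0: ok.
All examples now run through 4 states with every (state, symbol) defined. Accept strings end in {0,1,2}, Reject strings end in {3}; accept={0,1,2}.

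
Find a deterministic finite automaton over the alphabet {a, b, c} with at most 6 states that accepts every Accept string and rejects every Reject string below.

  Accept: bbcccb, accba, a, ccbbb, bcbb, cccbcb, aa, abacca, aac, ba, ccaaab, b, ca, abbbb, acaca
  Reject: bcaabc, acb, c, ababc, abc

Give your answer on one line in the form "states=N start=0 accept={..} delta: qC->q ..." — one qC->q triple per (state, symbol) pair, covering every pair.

states=4 start=0 accept={0,1,3} delta: 0a->1 0b->0 0c->2 1a->1 1b->0 1c->3 2a->0 2b->0 2c->0 3a->0 3b->2 3c->0

State merging on the prefix tree: take the shortest (then alphabetical) example prefix whose next move is undefined and point that move at state 0, else 1, else 2, ...; a target is out if some Accept/Reject pair would then sit in one state with the same input left (inseparable). If every existing state is out, open a new one.
a: 0a undefined. 0a->0: no, aac/c meet in 0 with "c" left. Open state 1: 0a->1.
b: 0b undefined. 0b->0: ok.
c: 0c undefined. 0c->0: no, bbcccb/c meet in 0. 0c->1: no, a/c meet in 1. Open state 2: 0c->2.
aa: 1a undefined. 1a->0: no, aac/c meet in 2. 1a->1: ok.
ab: 1b undefined. 1b->0: ok.
ac: 1c undefined. 1c->0: no, aac/acb meet in 0. 1c->1: no, b/acb meet in 0. 1c->2: no, aac/c meet in 2. Open state 3: 1c->3.
ca: 2a undefined. 2a->0: ok.
cc: 2c undefined. 2c->0: ok.
aca: 3a undefined. 3a->0: ok.
acb: 3b undefined. 3b->0: no, ccbbb/acb meet in 0. 3b->1: no, a/acb meet in 1. 3b->2: ok.
acc: 3c undefined. 3c->0: ok.
bcb: 2b undefined. 2b->0: ok.
All examples now run through 4 states with every (state, symbol) defined. Accept strings end in {0,1,3}, Reject strings end in {2}; accept={0,1,3}.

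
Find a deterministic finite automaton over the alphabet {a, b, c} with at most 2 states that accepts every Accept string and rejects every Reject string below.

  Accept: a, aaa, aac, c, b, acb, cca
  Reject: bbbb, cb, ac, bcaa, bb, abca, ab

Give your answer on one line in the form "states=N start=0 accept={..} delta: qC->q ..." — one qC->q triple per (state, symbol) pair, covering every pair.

Grow the machine one transition at a time. Run the examples from 0; the earliest place one falls off (shortest prefix, ties alphabetical) gets sent to the lowest-numbered state that keeps every Accept/Reject pair distinguishable — a pair clashes when both reach the same state with identical unread suffix — and to a fresh state only if none does.
a: 0a undefined. 0a->0: no, aac/ac meet in 0 with "c" left. Open state 1: 0a->1.
b: 0b undefined. 0b->0: no, b/bbbb meet in 0. 0b->1: ok.
c: 0c undefined. 0c->0: no, a/cb meet in 1. 0c->1: ok.
aa: 1a undefined. 1a->0: ok.
ab: 1b undefined. 1b->0: ok.
ac: 1c undefined. 1c->0: ok.
All examples now run through 2 states with every (state, symbol) defined. Accept strings end in {1}, Reject strings end in {0}; accept={1}.

states=2 start=0 accept={1} delta: 0a->1 0b->1 0c->1 1a->0 1b->0 1c->0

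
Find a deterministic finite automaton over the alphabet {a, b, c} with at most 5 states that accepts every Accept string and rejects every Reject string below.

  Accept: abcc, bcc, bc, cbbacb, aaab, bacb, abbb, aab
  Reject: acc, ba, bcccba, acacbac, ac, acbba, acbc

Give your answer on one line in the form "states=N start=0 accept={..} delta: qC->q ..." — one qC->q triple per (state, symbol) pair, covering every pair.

Fold the examples into a partial DFA from state 0: repeatedly fix the first undefined (state, symbol) met by the shortest-then-alphabetical prefix, trying targets in increasing order and rejecting any under which an Accept and a Reject string meet in one state with the same remainder; add a state when all current targets are rejected. Accepting states are where Accept strings end.
a: 0a undefined. 0a->0: ok.
b: 0b undefined. 0b->0: no, abcc/acc meet in 0 with "cc" left. Open state 1: 0b->1.
c: 0c undefined. 0c->0: no, bc/acbc meet in 1 with "c" left. 0c->1: no, bc/acc meet in 1 with "c" left. Open state 2: 0c->2.
ba: 1a undefined. 1a->0: ok.
bc: 1c undefined. 1c->0: no, abcc/ac meet in 2. 1c->1: ok.
cb: 2b undefined. 2b->0: no, cbbacb/ba meet in 0. 2b->1: no, abcc/acbc meet in 1. 2b->2: no, bacb/ac meet in 2. Open state 3: 2b->3.
abb: 1b undefined. 1b->0: ok.
aca: 2a undefined. 2a->0: ok.
acc: 2c undefined. 2c->0: ok.
cbb: 3b undefined. 3b->0: ok.
acbc: 3c undefined. 3c->0: ok.
acacba: 3a undefined. 3a->0: ok.
All examples now run through 4 states with every (state, symbol) defined. Accept strings end in {1,3}, Reject strings end in {0,2}; accept={1,3}.

states=4 start=0 accept={1,3} delta: 0a->0 0b->1 0c->2 1a->0 1b->0 1c->1 2a->0 2b->3 2c->0 3a->0 3b->0 3c->0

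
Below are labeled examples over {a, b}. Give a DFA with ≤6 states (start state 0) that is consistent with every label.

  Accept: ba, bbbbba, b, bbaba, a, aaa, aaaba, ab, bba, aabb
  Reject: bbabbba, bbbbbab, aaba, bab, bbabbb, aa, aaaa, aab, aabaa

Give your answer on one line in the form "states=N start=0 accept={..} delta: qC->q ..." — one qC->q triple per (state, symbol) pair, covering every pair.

Grow the machine one transition at a time. Run the examples from 0; the earliest place one falls off (shortest prefix, ties alphabetical) gets sent to the lowest-numbered state that keeps every Accept/Reject pair distinguishable — a pair clashes when both reach the same state with identical unread suffix — and to a fresh state only if none does.
a: 0a undefined. 0a->0: no, ba/aaba meet in 0 with "ba" left. Open state 1: 0a->1.
b: 0b undefined. 0b->0: no, ab/bbbbbab meet in 1 with "b" left. 0b->1: no, ba/aa meet in 1 with "a" left. Open state 2: 0b->2.
aa: 1a undefined. 1a->0: no, ba/aaba meet in 2 with "a" left. 1a->1: no, a/aa meet in 1. 1a->2: no, b/aa meet in 2. Open state 3: 1a->3.
ab: 1b undefined. 1b->0: ok.
ba: 2a undefined. 2a->0: no, b/bab meet in 2. 2a->1: no, ab/bab meet in 0. 2a->2: ok.
bb: 2b undefined. 2b->0: no, bbaba/bbabbba meet in 1. 2b->1: no, bbbbba/aa meet in 3. 2b->2: no, ba/bbabbba meet in 2. 2b->3: ok.
aaa: 3a undefined. 3a->0: no, a/aaaa meet in 1. 3a->1: no, bbaba/bbabbba meet in 1. 3a->2: no, ba/aaaa meet in 2. 3a->3: no, bbbbba/bbabbba meet in 3 with "bbba" left. Open state 4: 3a->4.
aab: 3b undefined. 3b->0: no, a/aaba meet in 1. 3b->1: no, a/aab meet in 1. 3b->2: no, ba/aaba meet in 2. 3b->3: no, bbbbba/aaba meet in 4. 3b->4: no, aaa/aab meet in 4. Open state 5: 3b->5.
aaaa: 4a undefined. 4a->0: no, ab/aaaa meet in 0. 4a->1: no, a/aaaa meet in 1. 4a->2: no, ba/aaaa meet in 2. 4a->3: ok.
aaab: 4b undefined. 4b->0: no, aaa/bbabbba meet in 4. 4b->1: no, ba/bbabbba meet in 2. 4b->2: ok.
aaba: 5a undefined. 5a->0: no, a/aabaa meet in 1. 5a->1: no, a/bbabbba meet in 1. 5a->2: no, ba/bbabbba meet in 2. 5a->3: no, aaa/aabaa meet in 4. 5a->4: no, aaa/bbabbba meet in 4. 5a->5: ok.
aabb: 5b undefined. 5b->0: ok.
All examples now run through 6 states with every (state, symbol) defined. Accept strings end in {0,1,2,4}, Reject strings end in {3,5}; accept={0,1,2,4}.

states=6 start=0 accept={0,1,2,4} delta: 0a->1 0b->2 1a->3 1b->0 2a->2 2b->3 3a->4 3b->5 4a->3 4b->2 5a->5 5b->0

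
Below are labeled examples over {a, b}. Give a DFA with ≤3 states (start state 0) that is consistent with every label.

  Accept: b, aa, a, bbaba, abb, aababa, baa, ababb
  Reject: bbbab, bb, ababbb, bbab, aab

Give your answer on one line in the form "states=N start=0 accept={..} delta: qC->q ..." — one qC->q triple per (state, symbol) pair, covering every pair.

Fold the examples into a partial DFA from state 0: repeatedly fix the first undefined (state, symbol) met by the shortest-then-alphabetical prefix, trying targets in increasing order and rejecting any under which an Accept and a Reject string meet in one state with the same remainder; add a state when all current targets are rejected. Accepting states are where Accept strings end.
a: 0a undefined. 0a->0: no, b/aab meet in 0 with "b" left. Open state 1: 0a->1.
b: 0b undefined. 0b->0: no, b/bb meet in 0. 0b->1: ok.
aa: 1a undefined. 1a->0: no, b/aab meet in 1. 1a->1: ok.
ab: 1b undefined. 1b->0: ok.
All examples now run through 2 states with every (state, symbol) defined. Accept strings end in {1}, Reject strings end in {0}; accept={1}.

states=2 start=0 accept={1} delta: 0a->1 0b->1 1a->1 1b->0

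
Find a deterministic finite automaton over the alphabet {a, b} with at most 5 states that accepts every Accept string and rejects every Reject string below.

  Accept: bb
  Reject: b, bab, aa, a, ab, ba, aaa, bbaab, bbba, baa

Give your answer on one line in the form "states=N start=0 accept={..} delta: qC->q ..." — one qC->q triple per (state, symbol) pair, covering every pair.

states=3 start=0 accept={2} delta: 0a->0 0b->1 1a->0 1b->2 2a->0 2b->0

State merging on the prefix tree: take the shortest (then alphabetical) example prefix whose next move is undefined and point that move at state 0, else 1, else 2, ...; a target is out if some Accept/Reject pair would then sit in one state with the same input left (inseparable). If every existing state is out, open a new one.
a: 0a undefined. 0a->0: ok.
b: 0b undefined. 0b->0: no, bb/b meet in 0. Open state 1: 0b->1.
ba: 1a undefined. 1a->0: ok.
bb: 1b undefined. 1b->0: no, bb/aa meet in 0. 1b->1: no, bb/b meet in 1. Open state 2: 1b->2.
bba: 2a undefined. 2a->0: ok.
bbb: 2b undefined. 2b->0: ok.
All examples now run through 3 states with every (state, symbol) defined. Accept strings end in {2}, Reject strings end in {0,1}; accept={2}.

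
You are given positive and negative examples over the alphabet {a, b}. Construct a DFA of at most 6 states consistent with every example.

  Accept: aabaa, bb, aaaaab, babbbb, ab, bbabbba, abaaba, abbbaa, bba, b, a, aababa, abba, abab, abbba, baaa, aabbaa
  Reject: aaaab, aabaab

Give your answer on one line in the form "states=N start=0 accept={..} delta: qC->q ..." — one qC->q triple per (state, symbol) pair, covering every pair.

State merging on the prefix tree: take the shortest (then alphabetical) example prefix whose next move is undefined and point that move at state 0, else 1, else 2, ...; a target is out if some Accept/Reject pair would then sit in one state with the same input left (inseparable). If every existing state is out, open a new one.
a: 0a undefined. 0a->0: no, aaaaab/aaaab meet in 0 with "b" left. Open state 1: 0a->1.
b: 0b undefined. 0b->0: ok.
aa: 1a undefined. 1a->0: no, aabaa/aaaab meet in 0. 1a->1: no, aaaaab/aaaab meet in 1 with "b" left. Open state 2: 1a->2.
ab: 1b undefined. 1b->0: ok.
aaa: 2a undefined. 2a->0: no, bb/aaaab meet in 0. 2a->1: ok.
aab: 2b undefined. 2b->0: no, bb/aaaab meet in 0. 2b->1: no, aabaa/aaaab meet in 1. 2b->2: no, aabaa/aaaab meet in 2. Open state 3: 2b->3.
aaba: 3a undefined. 3a->0: no, bb/aabaab meet in 0. 3a->1: ok.
aabb: 3b undefined. 3b->0: ok.
All examples now run through 4 states with every (state, symbol) defined. Accept strings end in {0,1,2}, Reject strings end in {3}; accept={0,1,2}.

states=4 start=0 accept={0,1,2} delta: 0a->1 0b->0 1a->2 1b->0 2a->1 2b->3 3a->1 3b->0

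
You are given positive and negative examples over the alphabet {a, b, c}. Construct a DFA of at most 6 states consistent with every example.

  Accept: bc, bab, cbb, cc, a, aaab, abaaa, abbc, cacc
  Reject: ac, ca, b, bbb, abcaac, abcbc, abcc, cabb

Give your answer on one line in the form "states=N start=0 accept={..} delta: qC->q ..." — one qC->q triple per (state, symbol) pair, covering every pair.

Grow the machine one transition at a time. Run the examples from 0; the earliest place one falls off (shortest prefix, ties alphabetical) gets sent to the lowest-numbered state that keeps every Accept/Reject pair distinguishable — a pair clashes when both reach the same state with identical unread suffix — and to a fresh state only if none does.
a: 0a undefined. 0a->0: no, aaab/b meet in 0 with "b" left. Open state 1: 0a->1.
b: 0b undefined. 0b->0: ok.
c: 0c undefined. 0c->0: no, bc/b meet in 0. 0c->1: no, cc/ac meet in 1 with "c" left. Open state 2: 0c->2.
aa: 1a undefined. 1a->0: ok.
ab: 1b undefined. 1b->0: no, bab/b meet in 0. 1b->1: no, abaaa/b meet in 0. 1b->2: ok.
ac: 1c undefined. 1c->0: ok.
ca: 2a undefined. 2a->0: no, abaaa/ac meet in 0. 2a->1: no, a/ca meet in 1. 2a->2: no, bc/ca meet in 2. Open state 3: 2a->3.
cb: 2b undefined. 2b->0: no, cbb/ac meet in 0. 2b->1: no, abbc/ac meet in 0. 2b->2: ok.
cc: 2c undefined. 2c->0: no, bc/abcaac meet in 2. 2c->1: no, cc/abcbc meet in 1. 2c->2: no, bc/abcbc meet in 2. 2c->3: no, cc/ca meet in 3. Open state 4: 2c->4.
cab: 3b undefined. 3b->0: ok.
cac: 3c undefined. 3c->0: ok.
abaa: 3a undefined. 3a->0: ok.
abca: 4a undefined. 4a->0: ok.
abcb: 4b undefined. 4b->0: no, bc/abcbc meet in 2. 4b->1: ok.
abcc: 4c undefined. 4c->0: ok.
All examples now run through 5 states with every (state, symbol) defined. Accept strings end in {1,2,4}, Reject strings end in {0,3}; accept={1,2,4}.

states=5 start=0 accept={1,2,4} delta: 0a->1 0b->0 0c->2 1a->0 1b->2 1c->0 2a->3 2b->2 2c->4 3a->0 3b->0 3c->0 4a->0 4b->1 4c->0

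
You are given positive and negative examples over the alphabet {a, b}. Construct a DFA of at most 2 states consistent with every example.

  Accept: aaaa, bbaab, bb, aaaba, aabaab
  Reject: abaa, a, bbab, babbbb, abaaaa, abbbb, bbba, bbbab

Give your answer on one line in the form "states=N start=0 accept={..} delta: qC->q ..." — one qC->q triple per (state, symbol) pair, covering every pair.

states=2 start=0 accept={0} delta: 0a->1 0b->0 1a->0 1b->1

Fold the examples into a partial DFA from state 0: repeatedly fix the first undefined (state, symbol) met by the shortest-then-alphabetical prefix, trying targets in increasing order and rejecting any under which an Accept and a Reject string meet in one state with the same remainder; add a state when all current targets are rejected. Accepting states are where Accept strings end.
a: 0a undefined. 0a->0: no, aaaa/a meet in 0. Open state 1: 0a->1.
b: 0b undefined. 0b->0: ok.
aa: 1a undefined. 1a->0: ok.
ab: 1b undefined. 1b->0: no, aaaa/abaa meet in 0. 1b->1: ok.
All examples now run through 2 states with every (state, symbol) defined. Accept strings end in {0}, Reject strings end in {1}; accept={0}.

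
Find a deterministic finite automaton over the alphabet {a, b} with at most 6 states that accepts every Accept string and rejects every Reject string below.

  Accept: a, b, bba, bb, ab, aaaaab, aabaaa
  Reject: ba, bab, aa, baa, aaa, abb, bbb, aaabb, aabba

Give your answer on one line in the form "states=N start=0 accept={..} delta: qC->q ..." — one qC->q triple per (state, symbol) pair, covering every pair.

Fold the examples into a partial DFA from state 0: repeatedly fix the first undefined (state, symbol) met by the shortest-then-alphabetical prefix, trying targets in increasing order and rejecting any under which an Accept and a Reject string meet in one state with the same remainder; add a state when all current targets are rejected. Accepting states are where Accept strings end.
a: 0a undefined. 0a->0: no, a/aa meet in 0. Open state 1: 0a->1.
b: 0b undefined. 0b->0: no, a/ba meet in 1. 0b->1: ok.
aa: 1a undefined. 1a->0: no, a/bab meet in 1. 1a->1: no, a/ba meet in 1. Open state 2: 1a->2.
ab: 1b undefined. 1b->0: no, a/abb meet in 1. 1b->1: no, a/abb meet in 1. 1b->2: no, bba/baa meet in 2 with "a" left. Open state 3: 1b->3.
aaa: 2a undefined. 2a->0: no, bb/aaabb meet in 3. 2a->1: no, a/baa meet in 1. 2a->2: no, aaaaab/bab meet in 2 with "b" left. 2a->3: no, bb/baa meet in 3. Open state 4: 2a->4.
aab: 2b undefined. 2b->0: no, aabaaa/baa meet in 4. 2b->1: no, a/bab meet in 1. 2b->2: ok.
abb: 3b undefined. 3b->0: ok.
bba: 3a undefined. 3a->0: no, bba/abb meet in 0. 3a->1: ok.
aaaa: 4a undefined. 4a->0: ok.
aaab: 4b undefined. 4b->0: no, a/aaabb meet in 1. 4b->1: no, bb/aaabb meet in 3. 4b->2: ok.
All examples now run through 5 states with every (state, symbol) defined. Accept strings end in {1,3}, Reject strings end in {0,2,4}; accept={1,3}.

states=5 start=0 accept={1,3} delta: 0a->1 0b->1 1a->2 1b->3 2a->4 2b->2 3a->1 3b->0 4a->0 4b->2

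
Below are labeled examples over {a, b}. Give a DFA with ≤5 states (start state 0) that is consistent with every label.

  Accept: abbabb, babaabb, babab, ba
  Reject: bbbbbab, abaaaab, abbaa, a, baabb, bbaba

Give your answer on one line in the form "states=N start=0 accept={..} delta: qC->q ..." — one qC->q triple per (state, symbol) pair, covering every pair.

Grow the machine one transition at a time. Run the examples from 0; the earliest place one falls off (shortest prefix, ties alphabetical) gets sent to the lowest-numbered state that keeps every Accept/Reject pair distinguishable — a pair clashes when both reach the same state with identical unread suffix — and to a fresh state only if none does.
a: 0a undefined. 0a->0: ok.
b: 0b undefined. 0b->0: no, abbabb/bbbbbab meet in 0. Open state 1: 0b->1.
ba: 1a undefined. 1a->0: no, babaabb/baabb meet in 1 with "b" left. 1a->1: ok.
bb: 1b undefined. 1b->0: no, abbabb/bbbbbab meet in 0. 1b->1: no, abbabb/bbbbbab meet in 1. Open state 2: 1b->2.
bba: 2a undefined. 2a->0: no, abbabb/abaaaab meet in 2. 2a->1: no, abbabb/baabb meet in 2 with "b" left. 2a->2: no, babab/baabb meet in 2 with "b" left. Open state 3: 2a->3.
bbb: 2b undefined. 2b->0: no, babab/bbbbbab meet in 3 with "b" left. 2b->1: no, ba/baabb meet in 1. 2b->2: no, babab/bbbbbab meet in 3 with "b" left. 2b->3: ok.
bbab: 3b undefined. 3b->0: no, babab/a meet in 0. 3b->1: no, abbabb/abaaaab meet in 2. 3b->2: no, abbabb/baabb meet in 3. 3b->3: no, abbabb/baabb meet in 3. Open state 4: 3b->4.
abbaa: 3a undefined. 3a->0: no, babaabb/abaaaab meet in 2. 3a->1: no, babaabb/baabb meet in 3. 3a->2: ok.
bbaba: 4a undefined. 4a->0: ok.
bbbbb: 4b undefined. 4b->0: no, abbabb/a meet in 0. 4b->1: ok.
All examples now run through 5 states with every (state, symbol) defined. Accept strings end in {1,4}, Reject strings end in {0,2,3}; accept={1,4}.

states=5 start=0 accept={1,4} delta: 0a->0 0b->1 1a->1 1b->2 2a->3 2b->3 3a->2 3b->4 4a->0 4b->1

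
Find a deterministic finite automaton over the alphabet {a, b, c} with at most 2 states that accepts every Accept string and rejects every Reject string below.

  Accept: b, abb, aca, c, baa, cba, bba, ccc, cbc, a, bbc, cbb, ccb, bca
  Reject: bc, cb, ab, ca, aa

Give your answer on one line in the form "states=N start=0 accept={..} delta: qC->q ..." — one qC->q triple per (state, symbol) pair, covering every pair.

State merging on the prefix tree: take the shortest (then alphabetical) example prefix whose next move is undefined and point that move at state 0, else 1, else 2, ...; a target is out if some Accept/Reject pair would then sit in one state with the same input left (inseparable). If every existing state is out, open a new one.
a: 0a undefined. 0a->0: no, b/ab meet in 0 with "b" left. Open state 1: 0a->1.
b: 0b undefined. 0b->0: no, c/bc meet in 0 with "c" left. 0b->1: ok.
c: 0c undefined. 0c->0: no, b/cb meet in 1. 0c->1: ok.
aa: 1a undefined. 1a->0: ok.
ab: 1b undefined. 1b->0: ok.
ac: 1c undefined. 1c->0: ok.
All examples now run through 2 states with every (state, symbol) defined. Accept strings end in {1}, Reject strings end in {0}; accept={1}.

states=2 start=0 accept={1} delta: 0a->1 0b->1 0c->1 1a->0 1b->0 1c->0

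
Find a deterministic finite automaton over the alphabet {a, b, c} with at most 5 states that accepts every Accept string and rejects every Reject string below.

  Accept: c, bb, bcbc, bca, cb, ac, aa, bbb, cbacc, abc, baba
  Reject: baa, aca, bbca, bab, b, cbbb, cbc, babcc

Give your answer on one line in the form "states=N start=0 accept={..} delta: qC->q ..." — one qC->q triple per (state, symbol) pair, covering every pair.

Fold the examples into a partial DFA from state 0: repeatedly fix the first undefined (state, symbol) met by the shortest-then-alphabetical prefix, trying targets in increasing order and rejecting any under which an Accept and a Reject string meet in one state with the same remainder; add a state when all current targets are rejected. Accepting states are where Accept strings end.
a: 0a undefined. 0a->0: ok.
b: 0b undefined. 0b->0: no, bb/baa meet in 0. Open state 1: 0b->1.
c: 0c undefined. 0c->0: no, c/aca meet in 0. 0c->1: no, c/b meet in 1. Open state 2: 0c->2.
ba: 1a undefined. 1a->0: no, aa/baa meet in 0. 1a->1: no, bb/bab meet in 1 with "b" left. 1a->2: no, cb/bab meet in 2 with "b" left. Open state 3: 1a->3.
bb: 1b undefined. 1b->0: no, bbb/b meet in 1. 1b->1: no, bb/b meet in 1. 1b->2: ok.
bc: 1c undefined. 1c->0: ok.
cb: 2b undefined. 2b->0: no, c/cbbb meet in 2. 2b->1: no, bcbc/cbc meet in 0. 2b->2: no, c/cbbb meet in 2. 2b->3: ok.
aca: 2a undefined. 2a->0: no, bcbc/aca meet in 0. 2a->1: ok.
baa: 3a undefined. 3a->0: no, bcbc/baa meet in 0. 3a->1: ok.
bab: 3b undefined. 3b->0: no, bcbc/bab meet in 0. 3b->1: no, c/cbbb meet in 2. 3b->2: no, c/bab meet in 2. 3b->3: no, cb/bab meet in 3. Open state 4: 3b->4.
bbc: 2c undefined. 2c->0: no, bcbc/bbca meet in 0. 2c->1: no, cb/bbca meet in 3. 2c->2: ok.
cbc: 3c undefined. 3c->0: no, bcbc/cbc meet in 0. 3c->1: ok.
baba: 4a undefined. 4a->0: ok.
babc: 4c undefined. 4c->0: no, c/babcc meet in 2. 4c->1: no, bcbc/babcc meet in 0. 4c->2: no, c/babcc meet in 2. 4c->3: ok.
cbbb: 4b undefined. 4b->0: no, bcbc/cbbb meet in 0. 4b->1: ok.
All examples now run through 5 states with every (state, symbol) defined. Accept strings end in {0,2,3}, Reject strings end in {1,4}; accept={0,2,3}.

states=5 start=0 accept={0,2,3} delta: 0a->0 0b->1 0c->2 1a->3 1b->2 1c->0 2a->1 2b->3 2c->2 3a->1 3b->4 3c->1 4a->0 4b->1 4c->3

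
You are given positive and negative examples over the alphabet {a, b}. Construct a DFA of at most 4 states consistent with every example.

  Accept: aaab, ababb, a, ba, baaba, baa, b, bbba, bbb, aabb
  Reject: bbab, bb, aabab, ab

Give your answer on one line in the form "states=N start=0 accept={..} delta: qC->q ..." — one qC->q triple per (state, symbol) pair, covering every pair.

states=4 start=0 accept={1,2,3} delta: 0a->1 0b->1 1a->2 1b->0 2a->2 2b->3 3a->1 3b->1

Grow the machine one transition at a time. Run the examples from 0; the earliest place one falls off (shortest prefix, ties alphabetical) gets sent to the lowest-numbered state that keeps every Accept/Reject pair distinguishable — a pair clashes when both reach the same state with identical unread suffix — and to a fresh state only if none does.
a: 0a undefined. 0a->0: no, aaab/ab meet in 0 with "b" left. Open state 1: 0a->1.
b: 0b undefined. 0b->0: no, b/bb meet in 0. 0b->1: ok.
aa: 1a undefined. 1a->0: no, aaab/bb meet in 1 with "b" left. 1a->1: no, aaab/bb meet in 1 with "b" left. Open state 2: 1a->2.
ab: 1b undefined. 1b->0: ok.
aaa: 2a undefined. 2a->0: no, baa/bbab meet in 0. 2a->1: no, aaab/bbab meet in 0. 2a->2: ok.
aab: 2b undefined. 2b->0: no, aaab/bbab meet in 0. 2b->1: no, aaab/aabab meet in 1. 2b->2: no, aaab/aabab meet in 2. Open state 3: 2b->3.
aaba: 3a undefined. 3a->0: no, ababb/aabab meet in 1. 3a->1: ok.
aabb: 3b undefined. 3b->0: no, aabb/bbab meet in 0. 3b->1: ok.
All examples now run through 4 states with every (state, symbol) defined. Accept strings end in {1,2,3}, Reject strings end in {0}; accept={1,2,3}.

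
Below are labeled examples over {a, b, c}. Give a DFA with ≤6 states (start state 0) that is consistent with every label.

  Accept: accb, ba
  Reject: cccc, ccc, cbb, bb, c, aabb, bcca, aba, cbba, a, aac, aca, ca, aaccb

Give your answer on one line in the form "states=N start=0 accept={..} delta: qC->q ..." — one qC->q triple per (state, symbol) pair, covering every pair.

states=4 start=0 accept={2} delta: 0a->1 0b->1 0c->0 1a->2 1b->0 1c->2 2a->0 2b->0 2c->3 3a->0 3b->2 3c->0

State merging on the prefix tree: take the shortest (then alphabetical) example prefix whose next move is undefined and point that move at state 0, else 1, else 2, ...; a target is out if some Accept/Reject pair would then sit in one state with the same input left (inseparable). If every existing state is out, open a new one.
a: 0a undefined. 0a->0: no, accb/aaccb meet in 0 with "ccb" left. Open state 1: 0a->1.
b: 0b undefined. 0b->0: no, ba/a meet in 1. 0b->1: ok.
c: 0c undefined. 0c->0: ok.
aa: 1a undefined. 1a->0: no, ba/cccc meet in 0. 1a->1: no, accb/aaccb meet in 1 with "ccb" left. Open state 2: 1a->2.
ab: 1b undefined. 1b->0: ok.
ac: 1c undefined. 1c->0: no, accb/bcca meet in 1. 1c->1: no, accb/cccc meet in 0. 1c->2: ok.
aab: 2b undefined. 2b->0: ok.
aac: 2c undefined. 2c->0: no, accb/aabb meet in 1. 2c->1: no, accb/cccc meet in 0. 2c->2: no, accb/cccc meet in 0. Open state 3: 2c->3.
aca: 2a undefined. 2a->0: ok.
aacc: 3c undefined. 3c->0: ok.
accb: 3b undefined. 3b->0: no, accb/cccc meet in 0. 3b->1: no, accb/aabb meet in 1. 3b->2: ok.
bcca: 3a undefined. 3a->0: ok.
All examples now run through 4 states with every (state, symbol) defined. Accept strings end in {2}, Reject strings end in {0,1,3}; accept={2}.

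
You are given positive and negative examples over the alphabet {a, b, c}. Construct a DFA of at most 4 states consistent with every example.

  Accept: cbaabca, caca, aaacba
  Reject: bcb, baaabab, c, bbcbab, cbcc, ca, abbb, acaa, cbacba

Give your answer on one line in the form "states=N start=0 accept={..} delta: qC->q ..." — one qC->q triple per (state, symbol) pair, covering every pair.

Grow the machine one transition at a time. Run the examples from 0; the earliest place one falls off (shortest prefix, ties alphabetical) gets sent to the lowest-numbered state that keeps every Accept/Reject pair distinguishable — a pair clashes when both reach the same state with identical unread suffix — and to a fresh state only if none does.
a: 0a undefined. 0a->0: ok.
b: 0b undefined. 0b->0: ok.
c: 0c undefined. 0c->0: no, cbaabca/bcb meet in 0. Open state 1: 0c->1.
ca: 1a undefined. 1a->0: no, caca/baaabab meet in 0. 1a->1: ok.
cb: 1b undefined. 1b->0: no, cbaabca/c meet in 1. 1b->1: no, aaacba/bcb meet in 1. Open state 2: 1b->2.
cac: 1c undefined. 1c->0: no, caca/baaabab meet in 0. 1c->1: no, caca/c meet in 1. 1c->2: ok.
cba: 2a undefined. 2a->0: no, cbaabca/c meet in 1. 2a->1: no, caca/c meet in 1. 2a->2: no, caca/bcb meet in 2. Open state 3: 2a->3.
cbc: 2c undefined. 2c->0: ok.
cbaa: 3a undefined. 3a->0: no, cbaabca/c meet in 1. 3a->1: no, cbaabca/baaabab meet in 0. 3a->2: ok.
cbac: 3c undefined. 3c->0: ok.
cbaab: 2b undefined. 2b->0: no, cbaabca/c meet in 1. 2b->1: ok.
bbcbab: 3b undefined. 3b->0: ok.
All examples now run through 4 states with every (state, symbol) defined. Accept strings end in {3}, Reject strings end in {0,1,2}; accept={3}.

states=4 start=0 accept={3} delta: 0a->0 0b->0 0c->1 1a->1 1b->2 1c->2 2a->3 2b->1 2c->0 3a->2 3b->0 3c->0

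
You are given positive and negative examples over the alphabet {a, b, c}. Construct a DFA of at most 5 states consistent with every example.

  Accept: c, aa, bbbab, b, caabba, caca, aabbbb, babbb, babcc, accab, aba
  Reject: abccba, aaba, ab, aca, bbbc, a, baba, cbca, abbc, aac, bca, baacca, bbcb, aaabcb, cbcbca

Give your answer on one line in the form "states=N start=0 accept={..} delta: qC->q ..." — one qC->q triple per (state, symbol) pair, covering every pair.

State merging on the prefix tree: take the shortest (then alphabetical) example prefix whose next move is undefined and point that move at state 0, else 1, else 2, ...; a target is out if some Accept/Reject pair would then sit in one state with the same input left (inseparable). If every existing state is out, open a new one.
a: 0a undefined. 0a->0: no, c/aac meet in 0 with "c" left. Open state 1: 0a->1.
b: 0b undefined. 0b->0: no, c/bbbc meet in 0 with "c" left. 0b->1: no, b/a meet in 1. Open state 2: 0b->2.
c: 0c undefined. 0c->0: no, caca/aca meet in 1 with "ca" left. 0c->1: no, c/a meet in 1. 0c->2: ok.
aa: 1a undefined. 1a->0: no, c/aac meet in 2. 1a->1: no, aa/a meet in 1. 1a->2: ok.
ab: 1b undefined. 1b->0: no, aba/a meet in 1. 1b->1: ok.
ac: 1c undefined. 1c->0: ok.
ba: 2a undefined. 2a->0: no, caca/baba meet in 0. 2a->1: no, c/baba meet in 2. 2a->2: no, caca/bca meet in 2 with "ca" left. Open state 3: 2a->3.
bb: 2b undefined. 2b->0: ok.
bc: 2c undefined. 2c->0: ok.
baa: 3a undefined. 3a->0: no, caabba/abccba meet in 1. 3a->1: ok.
bab: 3b undefined. 3b->0: no, bbbab/bbbc meet in 0. 3b->1: no, c/baba meet in 2. 3b->2: no, c/aaabcb meet in 2. 3b->3: no, bbbab/cbca meet in 3. Open state 4: 3b->4.
cac: 3c undefined. 3c->0: no, caca/abccba meet in 1. 3c->1: ok.
baba: 4a undefined. 4a->0: ok.
babb: 4b undefined. 4b->0: ok.
babc: 4c undefined. 4c->0: no, c/aaabcb meet in 2. 4c->1: no, babcc/bbbc meet in 0. 4c->2: no, babcc/bbbc meet in 0. 4c->3: no, bbbab/aaabcb meet in 4. 4c->4: ok.
All examples now run through 5 states with every (state, symbol) defined. Accept strings end in {2,4}, Reject strings end in {0,1,3}; accept={2,4}.

states=5 start=0 accept={2,4} delta: 0a->1 0b->2 0c->2 1a->2 1b->1 1c->0 2a->3 2b->0 2c->0 3a->1 3b->4 3c->1 4a->0 4b->0 4c->4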